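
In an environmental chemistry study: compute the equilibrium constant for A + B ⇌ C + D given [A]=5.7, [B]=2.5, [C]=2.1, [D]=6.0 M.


Kc = [C][D]/([A][B])
= (2.1^1 × 6.0^1)/(5.7^1 × 2.5^1)
= 12.6/14.25
= 0.8842

0.8842


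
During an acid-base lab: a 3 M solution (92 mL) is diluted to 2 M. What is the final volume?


C1V1 = C2V2
3 × 92 = 2 × V2
V2 = 276/2 = 138.0 mL

138.0 mL


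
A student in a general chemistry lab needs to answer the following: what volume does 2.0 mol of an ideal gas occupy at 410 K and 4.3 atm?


PV = nRT  (R = 0.08206 L·atm/(mol·K))
V = nRT/P = 2.0×0.08206×410/4.3
= 15.649 L

15.649 L


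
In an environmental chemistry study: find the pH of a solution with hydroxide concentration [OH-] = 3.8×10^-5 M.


pOH = -log10([OH-]) = -log10(3.8×10^-5)
= 5 - log10(3.8) = 4.42
pH = 14 - pOH = 14 - 4.42 = 9.58

9.58


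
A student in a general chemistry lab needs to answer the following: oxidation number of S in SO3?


x + 3(-2) = 0, so x = +6
Oxidation number: +6

+6


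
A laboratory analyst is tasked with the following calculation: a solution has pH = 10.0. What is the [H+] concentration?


[H+] = 10^(-pH) = 10^(-10.0)
= 1.0×10^-10 M

1.0×10^-10 M


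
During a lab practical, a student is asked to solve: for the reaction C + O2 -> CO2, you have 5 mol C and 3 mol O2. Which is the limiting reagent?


Mole ratio available / coefficient:
  C: 5/1 = 5.000
  O2: 3/1 = 3.000
Smaller ratio is limiting.

O2


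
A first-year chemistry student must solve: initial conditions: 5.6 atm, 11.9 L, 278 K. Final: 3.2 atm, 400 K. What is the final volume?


P1V1/T1 = P2V2/T2
V2 = P1V1T2/(T1P2)
= 5.6×11.9×400/(278×3.2)
= 29.964 L

29.964 L


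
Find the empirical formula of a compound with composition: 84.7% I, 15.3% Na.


Assume 100 g sample. Moles of each element:
  I: 84.7/126.9 = 0.667 mol
  Na: 15.3/22.99 = 0.666 mol
Divide by smallest (0.666):
  I: 0.667/0.666 = 1.0
  Na: 0.666/0.666 = 1.0
Empirical formula: NaI

NaI


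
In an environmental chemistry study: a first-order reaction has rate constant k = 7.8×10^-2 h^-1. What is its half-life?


t½ = ln2/k = 0.693147/(7.8×10^-2 h^-1)
= 8.887 h

8.887 h


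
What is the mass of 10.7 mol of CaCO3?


M(CaCO3) = 100.09 g/mol
mass = n × M = 10.7 × 100.09 = 1070.96 g

1070.96 g


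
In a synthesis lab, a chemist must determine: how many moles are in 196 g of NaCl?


M(NaCl) = 58.44 g/mol
n = mass/M = 196/58.44 = 3.3539 mol

3.3539 mol


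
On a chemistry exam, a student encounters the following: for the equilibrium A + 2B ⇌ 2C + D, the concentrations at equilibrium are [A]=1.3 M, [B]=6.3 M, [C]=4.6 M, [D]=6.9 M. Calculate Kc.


Kc = [C]^2[D]/([A][B]^2)
= (4.6^2 × 6.9^1)/(1.3^1 × 6.3^2)
= 146.004/51.597
= 2.830

2.830


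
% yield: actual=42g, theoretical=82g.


% yield = actual/theoretical × 100
= 42/82 × 100
= 51.22%

51.22%


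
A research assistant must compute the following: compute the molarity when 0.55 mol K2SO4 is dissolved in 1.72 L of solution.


M = n/V = 0.55/1.72 = 0.320 mol/L

0.320 M


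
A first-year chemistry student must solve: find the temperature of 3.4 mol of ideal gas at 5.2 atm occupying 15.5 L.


PV = nRT  (R = 0.08206 L·atm/(mol·K))
T = PV/(nR) = 5.2×15.5/(3.4×0.08206)
= 80.60/0.279004
= 288.88 K

288.88 K


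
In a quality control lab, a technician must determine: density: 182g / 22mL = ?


ρ = mass/volume
= 182/22
= 8.273 g/mL

8.273 g/mL


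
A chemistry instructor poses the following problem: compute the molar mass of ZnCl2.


M(ZnCl2) = 1×65.38 + 2×35.45
= 65.38 + 70.9
= 136.28 g/mol

136.28 g/mol


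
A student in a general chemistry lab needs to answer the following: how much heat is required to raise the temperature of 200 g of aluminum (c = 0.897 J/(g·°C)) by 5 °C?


q = mcΔT = 200 × 0.897 × 5
= 897.00 J

897.00 J


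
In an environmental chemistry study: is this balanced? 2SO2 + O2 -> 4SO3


Equation: 2SO2 + O2 -> 4SO3
Check atoms: O: 6≠12, S: 2≠4
Not balanced

No, not balanced


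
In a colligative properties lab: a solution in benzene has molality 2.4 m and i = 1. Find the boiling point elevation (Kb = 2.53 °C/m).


ΔTb = Kb × m × i
= 2.53 × 2.4 × 1
= 6.072 °C

6.072 °C


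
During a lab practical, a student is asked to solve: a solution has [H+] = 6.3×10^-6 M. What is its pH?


pH = -log10([H+]) = -log10(6.3×10^-6)
= 6 - log10(6.3)
= 6 - 0.8
= 5.2

5.2


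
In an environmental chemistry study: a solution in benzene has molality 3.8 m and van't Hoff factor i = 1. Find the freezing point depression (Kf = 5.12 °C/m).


ΔTf = Kf × m × i
= 5.12 × 3.8 × 1
= 19.456 °C

19.456 °C


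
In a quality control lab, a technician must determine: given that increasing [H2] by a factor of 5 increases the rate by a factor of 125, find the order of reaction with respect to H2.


rate ∝ [H2]^n
5^n = 125 → n = 3
Order in H2: 3

3


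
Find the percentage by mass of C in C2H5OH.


M(C2H5OH) = 2×12.01 + 6×1.008 + 1×16.0 = 46.068 g/mol
Mass of C = 2 × 12.01 = 24.02 g/mol
% C = 24.02/46.068 × 100 = 52.14%

52.14%


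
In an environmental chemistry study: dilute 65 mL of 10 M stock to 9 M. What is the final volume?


C1V1 = C2V2
10 × 65 = 9 × V2
V2 = 650/9 = 72.22 mL

72.22 mL


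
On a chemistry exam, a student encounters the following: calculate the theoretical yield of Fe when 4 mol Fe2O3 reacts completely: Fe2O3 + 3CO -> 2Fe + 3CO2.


Mole ratio Fe:Fe2O3 = 2:1
n(Fe) = 4 × 2/1 = 8.000 mol
mass = 8.000 × 55.85 = 446.8 g

446.8 g


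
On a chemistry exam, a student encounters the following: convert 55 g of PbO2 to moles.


M(PbO2) = 239.2 g/mol
n = mass/M = 55/239.2 = 0.2299 mol

0.2299 mol


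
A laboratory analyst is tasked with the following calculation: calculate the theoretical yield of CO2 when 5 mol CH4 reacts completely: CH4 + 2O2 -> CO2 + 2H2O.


Mole ratio CO2:CH4 = 1:1
n(CO2) = 5 × 1/1 = 5.000 mol
mass = 5.000 × 44.01 = 220.05 g

220.05 g


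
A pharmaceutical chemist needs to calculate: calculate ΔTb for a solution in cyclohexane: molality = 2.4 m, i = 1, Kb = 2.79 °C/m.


ΔTb = Kb × m × i
= 2.79 × 2.4 × 1
= 6.696 °C

6.696 °C


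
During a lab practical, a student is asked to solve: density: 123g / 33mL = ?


ρ = mass/volume
= 123/33
= 3.727 g/mL

3.727 g/mL


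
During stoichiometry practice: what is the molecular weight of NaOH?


M(NaOH) = 1×22.99 + 1×16.0 + 1×1.008
= 22.99 + 16.0 + 1.01
= 40.0 g/mol

40.0 g/mol


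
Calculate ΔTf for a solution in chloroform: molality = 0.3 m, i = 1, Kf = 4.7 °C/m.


ΔTf = Kf × m × i
= 4.7 × 0.3 × 1
= 1.41 °C

1.41 °C


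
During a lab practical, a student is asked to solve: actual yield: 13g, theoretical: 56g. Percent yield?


% yield = actual/theoretical × 100
= 13/56 × 100
= 23.21%

23.21%


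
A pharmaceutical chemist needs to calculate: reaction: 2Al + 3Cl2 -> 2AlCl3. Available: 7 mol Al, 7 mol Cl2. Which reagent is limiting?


Mole ratio available / coefficient:
  Al: 7/2 = 3.500
  Cl2: 7/3 = 2.333
Smaller ratio is limiting.

Cl2


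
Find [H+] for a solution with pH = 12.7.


[H+] = 10^(-pH) = 10^(-12.7)
= 2.0×10^-13 M

2.0×10^-13 M


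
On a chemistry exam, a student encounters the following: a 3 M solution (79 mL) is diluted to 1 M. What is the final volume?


C1V1 = C2V2
3 × 79 = 1 × V2
V2 = 237/1 = 237.0 mL

237.0 mL


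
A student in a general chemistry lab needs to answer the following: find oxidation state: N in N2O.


2x + (-2) = 0, so x = +1
Oxidation number: +1

+1


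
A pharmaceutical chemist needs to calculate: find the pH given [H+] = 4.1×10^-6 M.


pH = -log10([H+]) = -log10(4.1×10^-6)
= 6 - log10(4.1)
= 6 - 0.61
= 5.39

5.39


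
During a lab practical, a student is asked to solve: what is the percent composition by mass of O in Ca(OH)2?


M(Ca(OH)2) = 1×40.08 + 2×16.0 + 2×1.008 = 74.096 g/mol
Mass of O = 2 × 16.0 = 32.00 g/mol
% O = 32.00/74.096 × 100 = 43.19%

43.19%


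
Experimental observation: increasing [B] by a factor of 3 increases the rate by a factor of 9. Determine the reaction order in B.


rate ∝ [B]^n
3^n = 9 → n = 2
Order in B: 2

2


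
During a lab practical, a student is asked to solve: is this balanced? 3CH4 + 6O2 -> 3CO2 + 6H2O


Equation: 3CH4 + 6O2 -> 3CO2 + 6H2O
Check atoms: C: 3=3, H: 12=12, O: 12=12
Balanced

Yes, balanced


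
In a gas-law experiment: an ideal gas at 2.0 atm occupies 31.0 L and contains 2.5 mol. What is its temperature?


PV = nRT  (R = 0.08206 L·atm/(mol·K))
T = PV/(nR) = 2.0×31.0/(2.5×0.08206)
= 62.00/0.205150
= 302.22 K

302.22 K


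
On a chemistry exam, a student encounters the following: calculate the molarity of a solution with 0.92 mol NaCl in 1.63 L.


M = n/V = 0.92/1.63 = 0.564 mol/L

0.564 M


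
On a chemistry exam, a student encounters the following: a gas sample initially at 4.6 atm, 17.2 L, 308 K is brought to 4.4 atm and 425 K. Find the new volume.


P1V1/T1 = P2V2/T2
V2 = P1V1T2/(T1P2)
= 4.6×17.2×425/(308×4.4)
= 24.813 L

24.813 L


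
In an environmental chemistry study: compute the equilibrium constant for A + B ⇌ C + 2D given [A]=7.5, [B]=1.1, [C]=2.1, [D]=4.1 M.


Kc = [C][D]^2/([A][B])
= (2.1^1 × 4.1^2)/(7.5^1 × 1.1^1)
= 35.301/8.25
= 4.279

4.279


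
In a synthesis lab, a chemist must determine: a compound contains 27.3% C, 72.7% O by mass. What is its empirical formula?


Assume 100 g sample. Moles of each element:
  C: 27.3/12.01 = 2.273 mol
  O: 72.7/16.0 = 4.544 mol
Divide by smallest (2.273):
  C: 2.273/2.273 = 1.0
  O: 4.544/2.273 = 2.0
Empirical formula: CO2

CO2


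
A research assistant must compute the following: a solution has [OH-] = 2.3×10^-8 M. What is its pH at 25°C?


pOH = -log10([OH-]) = -log10(2.3×10^-8)
= 8 - log10(2.3) = 7.64
pH = 14 - pOH = 14 - 7.64 = 6.36

6.36


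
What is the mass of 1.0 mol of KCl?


M(KCl) = 74.55 g/mol
mass = n × M = 1.0 × 74.55 = 74.55 g

74.55 g


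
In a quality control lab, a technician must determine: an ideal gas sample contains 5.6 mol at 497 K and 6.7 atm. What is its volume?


PV = nRT  (R = 0.08206 L·atm/(mol·K))
V = nRT/P = 5.6×0.08206×497/6.7
= 34.088 L

34.088 L


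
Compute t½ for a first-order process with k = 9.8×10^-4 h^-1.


t½ = ln2/k = 0.693147/(9.8×10^-4 h^-1)
= 707.3 h

707.3 h


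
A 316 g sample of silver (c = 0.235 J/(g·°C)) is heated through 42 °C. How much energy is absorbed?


q = mcΔT = 316 × 0.235 × 42
= 3118.92 J

3118.92 J


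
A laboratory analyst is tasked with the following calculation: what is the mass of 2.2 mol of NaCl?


M(NaCl) = 58.44 g/mol
mass = n × M = 2.2 × 58.44 = 128.57 g

128.57 g


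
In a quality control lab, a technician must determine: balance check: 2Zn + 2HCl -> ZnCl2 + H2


Equation: 2Zn + 2HCl -> ZnCl2 + H2
Check atoms: Cl: 2=2, H: 2=2, Zn: 2≠1
Not balanced

No, not balanced


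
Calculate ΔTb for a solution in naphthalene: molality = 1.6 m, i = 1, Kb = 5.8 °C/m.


ΔTb = Kb × m × i
= 5.8 × 1.6 × 1
= 9.28 °C

9.28 °C


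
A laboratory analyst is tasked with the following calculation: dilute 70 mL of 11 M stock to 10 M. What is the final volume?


C1V1 = C2V2
11 × 70 = 10 × V2
V2 = 770/10 = 77.0 mL

77.0 mL


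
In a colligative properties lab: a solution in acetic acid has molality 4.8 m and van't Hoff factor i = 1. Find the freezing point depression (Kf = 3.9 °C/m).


ΔTf = Kf × m × i
= 3.9 × 4.8 × 1
= 18.72 °C

18.72 °C


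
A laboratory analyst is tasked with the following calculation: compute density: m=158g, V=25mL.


ρ = mass/volume
= 158/25
= 6.32 g/mL

6.32 g/mL


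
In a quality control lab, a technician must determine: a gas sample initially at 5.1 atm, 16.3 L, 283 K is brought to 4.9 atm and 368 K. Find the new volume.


P1V1/T1 = P2V2/T2
V2 = P1V1T2/(T1P2)
= 5.1×16.3×368/(283×4.9)
= 22.061 L

22.061 L


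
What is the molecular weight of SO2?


M(SO2) = 1×32.07 + 2×16.0
= 32.07 + 32.0
= 64.07 g/mol

64.07 g/mol


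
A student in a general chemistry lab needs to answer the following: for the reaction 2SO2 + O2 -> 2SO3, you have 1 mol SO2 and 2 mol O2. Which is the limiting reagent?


Mole ratio available / coefficient:
  SO2: 1/2 = 0.500
  O2: 2/1 = 2.000
Smaller ratio is limiting.

SO2


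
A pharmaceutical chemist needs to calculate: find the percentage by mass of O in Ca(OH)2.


M(Ca(OH)2) = 1×40.08 + 2×16.0 + 2×1.008 = 74.096 g/mol
Mass of O = 2 × 16.0 = 32.00 g/mol
% O = 32.00/74.096 × 100 = 43.19%

43.19%


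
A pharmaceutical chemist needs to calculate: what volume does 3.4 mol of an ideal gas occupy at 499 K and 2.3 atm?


PV = nRT  (R = 0.08206 L·atm/(mol·K))
V = nRT/P = 3.4×0.08206×499/2.3
= 60.532 L

60.532 L


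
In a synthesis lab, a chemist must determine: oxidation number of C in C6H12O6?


6x + 12(+1) + 6(-2) = 0, so x = +0
Oxidation number: +0

+0


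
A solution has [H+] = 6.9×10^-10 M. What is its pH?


pH = -log10([H+]) = -log10(6.9×10^-10)
= 10 - log10(6.9)
= 10 - 0.84
= 9.16

9.16


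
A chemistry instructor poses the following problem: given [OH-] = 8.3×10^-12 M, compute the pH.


pOH = -log10([OH-]) = -log10(8.3×10^-12)
= 12 - log10(8.3) = 11.08
pH = 14 - pOH = 14 - 11.08 = 2.92

2.92


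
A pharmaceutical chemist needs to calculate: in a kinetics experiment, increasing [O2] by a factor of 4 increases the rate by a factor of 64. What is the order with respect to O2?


rate ∝ [O2]^n
4^n = 64 → n = 3
Order in O2: 3

3


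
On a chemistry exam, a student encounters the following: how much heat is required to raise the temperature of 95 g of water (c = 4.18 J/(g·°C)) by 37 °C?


q = mcΔT = 95 × 4.18 × 37
= 14692.70 J

14692.70 J


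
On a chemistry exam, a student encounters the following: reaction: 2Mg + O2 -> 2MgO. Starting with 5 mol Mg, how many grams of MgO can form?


Mole ratio MgO:Mg = 2:2
n(MgO) = 5 × 2/2 = 5.000 mol
mass = 5.000 × 40.31 = 201.55 g

201.55 g


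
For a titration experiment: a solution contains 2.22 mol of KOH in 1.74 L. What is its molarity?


M = n/V = 2.22/1.74 = 1.276 mol/L

1.276 M


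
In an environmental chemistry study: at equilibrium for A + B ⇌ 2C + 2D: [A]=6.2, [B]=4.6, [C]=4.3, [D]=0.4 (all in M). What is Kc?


Kc = [C]^2[D]^2/([A][B])
= (4.3^2 × 0.4^2)/(6.2^1 × 4.6^1)
= 2.9584/28.52
= 0.1037

0.1037


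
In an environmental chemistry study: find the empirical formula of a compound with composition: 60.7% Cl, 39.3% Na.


Assume 100 g sample. Moles of each element:
  Cl: 60.7/35.45 = 1.712 mol
  Na: 39.3/22.99 = 1.709 mol
Divide by smallest (1.709):
  Cl: 1.712/1.709 = 1.0
  Na: 1.709/1.709 = 1.0
Empirical formula: NaCl

NaCl


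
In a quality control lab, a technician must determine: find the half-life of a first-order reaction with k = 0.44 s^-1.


t½ = ln2/k = 0.693147/(0.44 s^-1)
= 1.575 s

1.575 s


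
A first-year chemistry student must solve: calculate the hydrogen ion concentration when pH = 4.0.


[H+] = 10^(-pH) = 10^(-4.0)
= 1.0×10^-4 M

1.0×10^-4 M


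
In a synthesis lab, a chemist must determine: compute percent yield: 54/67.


% yield = actual/theoretical × 100
= 54/67 × 100
= 80.6%

80.6%


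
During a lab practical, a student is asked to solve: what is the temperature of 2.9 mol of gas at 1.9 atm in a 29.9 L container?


PV = nRT  (R = 0.08206 L·atm/(mol·K))
T = PV/(nR) = 1.9×29.9/(2.9×0.08206)
= 56.81/0.237974
= 238.72 K

238.72 K


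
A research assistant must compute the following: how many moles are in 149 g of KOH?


M(KOH) = 56.11 g/mol
n = mass/M = 149/56.11 = 2.6555 mol

2.6555 mol


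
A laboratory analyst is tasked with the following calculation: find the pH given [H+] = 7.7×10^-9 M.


pH = -log10([H+]) = -log10(7.7×10^-9)
= 9 - log10(7.7)
= 9 - 0.89
= 8.11

8.11


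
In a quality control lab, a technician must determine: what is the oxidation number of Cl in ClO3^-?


x + 3(-2) = -1, so x = +5
Oxidation number: +5

+5


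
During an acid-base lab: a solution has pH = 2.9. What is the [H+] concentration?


[H+] = 10^(-pH) = 10^(-2.9)
= 1.26×10^-3 M

1.26×10^-3 M


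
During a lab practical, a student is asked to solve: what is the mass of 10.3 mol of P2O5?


M(P2O5) = 141.94 g/mol
mass = n × M = 10.3 × 141.94 = 1461.98 g

1461.98 g


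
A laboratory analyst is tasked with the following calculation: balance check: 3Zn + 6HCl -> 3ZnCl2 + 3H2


Equation: 3Zn + 6HCl -> 3ZnCl2 + 3H2
Check atoms: Cl: 6=6, H: 6=6, Zn: 3=3
Balanced

Yes, balanced


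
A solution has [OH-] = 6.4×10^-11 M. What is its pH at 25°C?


pOH = -log10([OH-]) = -log10(6.4×10^-11)
= 11 - log10(6.4) = 10.19
pH = 14 - pOH = 14 - 10.19 = 3.81

3.81


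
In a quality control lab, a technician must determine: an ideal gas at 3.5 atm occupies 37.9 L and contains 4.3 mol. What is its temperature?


PV = nRT  (R = 0.08206 L·atm/(mol·K))
T = PV/(nR) = 3.5×37.9/(4.3×0.08206)
= 132.65/0.352858
= 375.93 K

375.93 K


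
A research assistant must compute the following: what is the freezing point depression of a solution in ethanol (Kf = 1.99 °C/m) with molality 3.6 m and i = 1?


ΔTf = Kf × m × i
= 1.99 × 3.6 × 1
= 7.164 °C

7.164 °C


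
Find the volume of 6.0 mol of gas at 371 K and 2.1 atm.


PV = nRT  (R = 0.08206 L·atm/(mol·K))
V = nRT/P = 6.0×0.08206×371/2.1
= 86.984 L

86.984 L


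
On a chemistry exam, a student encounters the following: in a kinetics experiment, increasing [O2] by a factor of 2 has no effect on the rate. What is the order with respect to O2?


rate ∝ [O2]^n
rate ∝ [O2]^0
Order in O2: 0

0


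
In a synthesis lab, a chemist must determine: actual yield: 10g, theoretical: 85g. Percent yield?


% yield = actual/theoretical × 100
= 10/85 × 100
= 11.76%

11.76%


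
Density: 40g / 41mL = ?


ρ = mass/volume
= 40/41
= 0.976 g/mL

0.976 g/mL


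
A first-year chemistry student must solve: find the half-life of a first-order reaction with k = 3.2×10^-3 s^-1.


t½ = ln2/k = 0.693147/(3.2×10^-3 s^-1)
= 216.6 s

216.6 s


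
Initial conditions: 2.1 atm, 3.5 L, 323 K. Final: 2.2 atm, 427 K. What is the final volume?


P1V1/T1 = P2V2/T2
V2 = P1V1T2/(T1P2)
= 2.1×3.5×427/(323×2.2)
= 4.417 L

4.417 L


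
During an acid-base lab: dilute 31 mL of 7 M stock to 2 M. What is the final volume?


C1V1 = C2V2
7 × 31 = 2 × V2
V2 = 217/2 = 108.5 mL

108.5 mL


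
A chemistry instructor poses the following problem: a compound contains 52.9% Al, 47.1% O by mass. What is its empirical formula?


Assume 100 g sample. Moles of each element:
  Al: 52.9/26.98 = 1.961 mol
  O: 47.1/16.0 = 2.944 mol
Divide by smallest (1.961):
  Al: 1.961/1.961 = 1.0
  O: 2.944/1.961 = 1.5
Multiply all ratios by 2 to obtain whole numbers.
Empirical formula: Al2O3

Al2O3


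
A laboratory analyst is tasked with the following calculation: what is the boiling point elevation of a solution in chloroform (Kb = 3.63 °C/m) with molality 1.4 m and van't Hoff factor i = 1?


ΔTb = Kb × m × i
= 3.63 × 1.4 × 1
= 5.082 °C

5.082 °C


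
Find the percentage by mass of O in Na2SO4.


M(Na2SO4) = 2×22.99 + 1×32.07 + 4×16.0 = 142.05 g/mol
Mass of O = 4 × 16.0 = 64.00 g/mol
% O = 64.00/142.05 × 100 = 45.05%

45.05%


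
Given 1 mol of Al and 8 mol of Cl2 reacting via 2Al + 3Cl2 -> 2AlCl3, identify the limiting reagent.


Mole ratio available / coefficient:
  Al: 1/2 = 0.500
  Cl2: 8/3 = 2.667
Smaller ratio is limiting.

Al


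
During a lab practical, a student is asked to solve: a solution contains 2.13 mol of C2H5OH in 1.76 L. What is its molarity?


M = n/V = 2.13/1.76 = 1.210 mol/L

1.210 M


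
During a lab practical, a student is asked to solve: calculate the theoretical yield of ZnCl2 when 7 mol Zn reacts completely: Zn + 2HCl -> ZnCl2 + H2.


Mole ratio ZnCl2:Zn = 1:1
n(ZnCl2) = 7 × 1/1 = 7.000 mol
mass = 7.000 × 136.28 = 953.96 g

953.96 g


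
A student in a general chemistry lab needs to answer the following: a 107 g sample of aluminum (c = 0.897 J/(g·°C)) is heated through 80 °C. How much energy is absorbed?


q = mcΔT = 107 × 0.897 × 80
= 7678.32 J

7678.32 J


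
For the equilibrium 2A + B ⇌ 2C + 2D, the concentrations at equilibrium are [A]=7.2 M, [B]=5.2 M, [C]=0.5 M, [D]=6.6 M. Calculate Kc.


Kc = [C]^2[D]^2/([A]^2[B])
= (0.5^2 × 6.6^2)/(7.2^2 × 5.2^1)
= 10.89/269.568
= 0.04040

0.04040


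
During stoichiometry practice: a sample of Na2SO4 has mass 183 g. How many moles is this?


M(Na2SO4) = 142.05 g/mol
n = mass/M = 183/142.05 = 1.2883 mol

1.2883 mol


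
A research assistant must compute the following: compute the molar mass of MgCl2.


M(MgCl2) = 1×24.31 + 2×35.45
= 24.31 + 70.9
= 95.21 g/mol

95.21 g/mol


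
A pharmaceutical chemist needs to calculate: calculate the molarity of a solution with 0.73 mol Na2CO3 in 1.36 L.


M = n/V = 0.73/1.36 = 0.537 mol/L

0.537 M


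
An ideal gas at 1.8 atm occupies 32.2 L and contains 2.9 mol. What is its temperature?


PV = nRT  (R = 0.08206 L·atm/(mol·K))
T = PV/(nR) = 1.8×32.2/(2.9×0.08206)
= 57.96/0.237974
= 243.56 K

243.56 K


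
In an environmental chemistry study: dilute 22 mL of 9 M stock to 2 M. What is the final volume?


C1V1 = C2V2
9 × 22 = 2 × V2
V2 = 198/2 = 99.0 mL

99.0 mL


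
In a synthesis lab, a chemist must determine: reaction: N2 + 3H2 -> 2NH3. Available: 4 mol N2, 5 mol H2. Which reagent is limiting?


Mole ratio available / coefficient:
  N2: 4/1 = 4.000
  H2: 5/3 = 1.667
Smaller ratio is limiting.

H2


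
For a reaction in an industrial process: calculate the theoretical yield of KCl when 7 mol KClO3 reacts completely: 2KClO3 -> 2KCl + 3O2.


Mole ratio KCl:KClO3 = 2:2
n(KCl) = 7 × 2/2 = 7.000 mol
mass = 7.000 × 74.55 = 521.85 g

521.85 g


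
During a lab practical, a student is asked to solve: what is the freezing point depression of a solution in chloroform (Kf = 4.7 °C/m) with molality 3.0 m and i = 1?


ΔTf = Kf × m × i
= 4.7 × 3.0 × 1
= 14.1 °C

14.1 °C


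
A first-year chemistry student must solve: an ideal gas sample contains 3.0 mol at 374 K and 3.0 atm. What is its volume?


PV = nRT  (R = 0.08206 L·atm/(mol·K))
V = nRT/P = 3.0×0.08206×374/3.0
= 30.69 L

30.69 L


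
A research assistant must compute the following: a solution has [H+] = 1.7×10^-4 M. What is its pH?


pH = -log10([H+]) = -log10(1.7×10^-4)
= 4 - log10(1.7)
= 4 - 0.23
= 3.77

3.77


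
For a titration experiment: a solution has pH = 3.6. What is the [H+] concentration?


[H+] = 10^(-pH) = 10^(-3.6)
= 2.51×10^-4 M

2.51×10^-4 M


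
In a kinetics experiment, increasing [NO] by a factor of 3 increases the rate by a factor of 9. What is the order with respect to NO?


rate ∝ [NO]^n
3^n = 9 → n = 2
Order in NO: 2

2


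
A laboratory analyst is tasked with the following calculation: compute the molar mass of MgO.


M(MgO) = 1×24.31 + 1×16.0
= 24.31 + 16.0
= 40.31 g/mol

40.31 g/mol


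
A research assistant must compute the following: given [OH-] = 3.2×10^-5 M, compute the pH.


pOH = -log10([OH-]) = -log10(3.2×10^-5)
= 5 - log10(3.2) = 4.49
pH = 14 - pOH = 14 - 4.49 = 9.51

9.51


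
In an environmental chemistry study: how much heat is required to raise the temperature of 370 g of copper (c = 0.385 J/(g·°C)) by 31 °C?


q = mcΔT = 370 × 0.385 × 31
= 4415.95 J

4415.95 J


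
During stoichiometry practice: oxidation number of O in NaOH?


O is usually -2
Oxidation number: -2

-2


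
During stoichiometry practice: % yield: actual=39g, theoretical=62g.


% yield = actual/theoretical × 100
= 39/62 × 100
= 62.9%

62.9%


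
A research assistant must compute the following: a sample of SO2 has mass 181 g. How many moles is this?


M(SO2) = 64.07 g/mol
n = mass/M = 181/64.07 = 2.825 mol

2.825 mol


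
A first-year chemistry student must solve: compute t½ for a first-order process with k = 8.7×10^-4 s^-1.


t½ = ln2/k = 0.693147/(8.7×10^-4 s^-1)
= 796.7 s

796.7 s


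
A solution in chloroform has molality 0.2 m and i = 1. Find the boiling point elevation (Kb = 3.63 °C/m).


ΔTb = Kb × m × i
= 3.63 × 0.2 × 1
= 0.726 °C

0.726 °C


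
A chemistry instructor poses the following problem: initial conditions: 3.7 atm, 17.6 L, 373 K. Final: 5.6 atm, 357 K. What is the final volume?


P1V1/T1 = P2V2/T2
V2 = P1V1T2/(T1P2)
= 3.7×17.6×357/(373×5.6)
= 11.13 L

11.13 L


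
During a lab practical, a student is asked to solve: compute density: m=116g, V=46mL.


ρ = mass/volume
= 116/46
= 2.522 g/mL

2.522 g/mL


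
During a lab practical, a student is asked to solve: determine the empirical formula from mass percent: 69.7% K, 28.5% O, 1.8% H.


Assume 100 g sample. Moles of each element:
  K: 69.7/39.1 = 1.783 mol
  O: 28.5/16.0 = 1.781 mol
  H: 1.8/1.008 = 1.786 mol
Divide by smallest (1.781):
  K: 1.783/1.781 = 1.0
  O: 1.781/1.781 = 1.0
  H: 1.786/1.781 = 1.0
Empirical formula: KOH

KOH


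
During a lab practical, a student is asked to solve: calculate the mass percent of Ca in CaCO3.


M(CaCO3) = 1×40.08 + 1×12.01 + 3×16.0 = 100.09 g/mol
Mass of Ca = 1 × 40.08 = 40.08 g/mol
% Ca = 40.08/100.09 × 100 = 40.04%

40.04%


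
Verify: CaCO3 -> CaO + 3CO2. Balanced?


Equation: CaCO3 -> CaO + 3CO2
Check atoms: C: 1≠3, Ca: 1=1, O: 3≠7
Not balanced

No, not balanced


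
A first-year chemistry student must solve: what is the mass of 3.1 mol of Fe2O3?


M(Fe2O3) = 159.7 g/mol
mass = n × M = 3.1 × 159.7 = 495.07 g

495.07 g


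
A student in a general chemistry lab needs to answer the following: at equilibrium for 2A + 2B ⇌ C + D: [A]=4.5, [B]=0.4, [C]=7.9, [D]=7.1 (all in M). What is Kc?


Kc = [C][D]/([A]^2[B]^2)
= (7.9^1 × 7.1^1)/(4.5^2 × 0.4^2)
= 56.09/3.24
= 17.31

17.31


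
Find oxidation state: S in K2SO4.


2(+1) + x + 4(-2) = 0, so x = +6
Oxidation number: +6

+6


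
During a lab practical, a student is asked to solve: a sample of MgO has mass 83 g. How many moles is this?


M(MgO) = 40.31 g/mol
n = mass/M = 83/40.31 = 2.059 mol

2.059 mol


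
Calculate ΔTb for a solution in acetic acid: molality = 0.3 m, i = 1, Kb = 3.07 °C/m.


ΔTb = Kb × m × i
= 3.07 × 0.3 × 1
= 0.921 °C

0.921 °C


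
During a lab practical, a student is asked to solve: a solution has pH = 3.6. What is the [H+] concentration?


[H+] = 10^(-pH) = 10^(-3.6)
= 2.51×10^-4 M

2.51×10^-4 M


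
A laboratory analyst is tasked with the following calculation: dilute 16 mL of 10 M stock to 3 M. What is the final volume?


C1V1 = C2V2
10 × 16 = 3 × V2
V2 = 160/3 = 53.33 mL

53.33 mL


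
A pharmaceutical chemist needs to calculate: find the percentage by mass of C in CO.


M(CO) = 1×12.01 + 1×16.0 = 28.01 g/mol
Mass of C = 1 × 12.01 = 12.01 g/mol
% C = 12.01/28.01 × 100 = 42.88%

42.88%


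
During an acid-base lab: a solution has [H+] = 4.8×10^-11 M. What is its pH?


pH = -log10([H+]) = -log10(4.8×10^-11)
= 11 - log10(4.8)
= 11 - 0.68
= 10.32

10.32


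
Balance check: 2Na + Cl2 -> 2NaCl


Equation: 2Na + Cl2 -> 2NaCl
Check atoms: Cl: 2=2, Na: 2=2
Balanced

Yes, balanced


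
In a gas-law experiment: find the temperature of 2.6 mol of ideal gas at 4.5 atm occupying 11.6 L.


PV = nRT  (R = 0.08206 L·atm/(mol·K))
T = PV/(nR) = 4.5×11.6/(2.6×0.08206)
= 52.20/0.213356
= 244.66 K

244.66 K


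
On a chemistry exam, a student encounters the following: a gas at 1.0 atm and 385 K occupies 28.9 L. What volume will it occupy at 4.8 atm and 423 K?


P1V1/T1 = P2V2/T2
V2 = P1V1T2/(T1P2)
= 1.0×28.9×423/(385×4.8)
= 6.615 L

6.615 L


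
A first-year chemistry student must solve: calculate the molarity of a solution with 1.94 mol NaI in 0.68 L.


M = n/V = 1.94/0.68 = 2.853 mol/L

2.853 M


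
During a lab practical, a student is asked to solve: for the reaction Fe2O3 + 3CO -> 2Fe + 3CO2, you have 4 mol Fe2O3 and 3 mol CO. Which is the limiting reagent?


Mole ratio available / coefficient:
  Fe2O3: 4/1 = 4.000
  CO: 3/3 = 1.000
Smaller ratio is limiting.

CO


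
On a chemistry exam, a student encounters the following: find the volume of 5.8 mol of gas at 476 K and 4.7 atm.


PV = nRT  (R = 0.08206 L·atm/(mol·K))
V = nRT/P = 5.8×0.08206×476/4.7
= 48.202 L

48.202 L


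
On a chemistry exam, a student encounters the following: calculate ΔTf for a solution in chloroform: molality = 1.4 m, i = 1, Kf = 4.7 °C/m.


ΔTf = Kf × m × i
= 4.7 × 1.4 × 1
= 6.58 °C

6.58 °C


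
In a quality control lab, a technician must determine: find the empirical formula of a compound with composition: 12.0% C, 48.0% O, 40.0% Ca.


Assume 100 g sample. Moles of each element:
  C: 12.0/12.01 = 0.999 mol
  O: 48.0/16.0 = 3.0 mol
  Ca: 40.0/40.08 = 0.998 mol
Divide by smallest (0.998):
  C: 0.999/0.998 = 1.0
  O: 3.0/0.998 = 3.01
  Ca: 0.998/0.998 = 1.0
Empirical formula: CaCO3

CaCO3


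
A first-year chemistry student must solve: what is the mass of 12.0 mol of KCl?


M(KCl) = 74.55 g/mol
mass = n × M = 12.0 × 74.55 = 894.60 g

894.60 g


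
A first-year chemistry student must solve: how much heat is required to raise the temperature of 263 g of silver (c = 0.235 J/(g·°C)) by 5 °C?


q = mcΔT = 263 × 0.235 × 5
= 309.03 J

309.03 J


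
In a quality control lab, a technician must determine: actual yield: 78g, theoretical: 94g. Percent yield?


% yield = actual/theoretical × 100
= 78/94 × 100
= 82.98%

82.98%


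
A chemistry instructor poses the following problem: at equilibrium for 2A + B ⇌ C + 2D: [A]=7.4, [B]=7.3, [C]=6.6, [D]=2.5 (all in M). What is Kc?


Kc = [C][D]^2/([A]^2[B])
= (6.6^1 × 2.5^2)/(7.4^2 × 7.3^1)
= 41.25/399.748
= 0.1032

0.1032


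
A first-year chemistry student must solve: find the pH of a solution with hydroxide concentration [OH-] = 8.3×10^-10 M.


pOH = -log10([OH-]) = -log10(8.3×10^-10)
= 10 - log10(8.3) = 9.08
pH = 14 - pOH = 14 - 9.08 = 4.92

4.92


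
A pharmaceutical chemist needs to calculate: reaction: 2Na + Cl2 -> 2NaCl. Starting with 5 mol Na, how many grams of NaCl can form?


Mole ratio NaCl:Na = 2:2
n(NaCl) = 5 × 2/2 = 5.000 mol
mass = 5.000 × 58.44 = 292.2 g

292.2 g


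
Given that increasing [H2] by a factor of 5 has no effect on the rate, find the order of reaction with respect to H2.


rate ∝ [H2]^n
rate ∝ [H2]^0
Order in H2: 0

0


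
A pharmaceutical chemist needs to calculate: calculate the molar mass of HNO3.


M(HNO3) = 1×1.008 + 1×14.01 + 3×16.0
= 1.01 + 14.01 + 48.0
= 63.02 g/mol

63.02 g/mol


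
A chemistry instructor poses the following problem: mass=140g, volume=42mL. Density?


ρ = mass/volume
= 140/42
= 3.333 g/mL

3.333 g/mL


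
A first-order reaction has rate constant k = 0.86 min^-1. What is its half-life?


t½ = ln2/k = 0.693147/(0.86 min^-1)
= 0.8060 min

0.8060 min


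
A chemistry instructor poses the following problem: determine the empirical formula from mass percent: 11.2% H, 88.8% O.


Assume 100 g sample. Moles of each element:
  H: 11.2/1.008 = 11.111 mol
  O: 88.8/16.0 = 5.55 mol
Divide by smallest (5.55):
  H: 11.111/5.55 = 2.0
  O: 5.55/5.55 = 1.0
Empirical formula: H2O

H2O


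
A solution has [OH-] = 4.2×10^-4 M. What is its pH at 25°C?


pOH = -log10([OH-]) = -log10(4.2×10^-4)
= 4 - log10(4.2) = 3.38
pH = 14 - pOH = 14 - 3.38 = 10.62

10.62


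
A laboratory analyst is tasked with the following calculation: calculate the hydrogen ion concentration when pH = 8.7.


[H+] = 10^(-pH) = 10^(-8.7)
= 2.0×10^-9 M

2.0×10^-9 M


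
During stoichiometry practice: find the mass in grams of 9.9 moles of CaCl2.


M(CaCl2) = 110.98 g/mol
mass = n × M = 9.9 × 110.98 = 1098.70 g

1098.70 g


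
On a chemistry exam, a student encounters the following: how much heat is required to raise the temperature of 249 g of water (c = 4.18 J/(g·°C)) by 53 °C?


q = mcΔT = 249 × 4.18 × 53
= 55163.46 J

55163.46 J


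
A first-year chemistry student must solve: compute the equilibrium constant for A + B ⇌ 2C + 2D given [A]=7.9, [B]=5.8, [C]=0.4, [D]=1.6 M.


Kc = [C]^2[D]^2/([A][B])
= (0.4^2 × 1.6^2)/(7.9^1 × 5.8^1)
= 0.4096/45.82
= 0.008939

0.008939


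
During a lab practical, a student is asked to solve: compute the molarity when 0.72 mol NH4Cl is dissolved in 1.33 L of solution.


M = n/V = 0.72/1.33 = 0.541 mol/L

0.541 M


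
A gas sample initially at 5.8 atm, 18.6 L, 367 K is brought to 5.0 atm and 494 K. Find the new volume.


P1V1/T1 = P2V2/T2
V2 = P1V1T2/(T1P2)
= 5.8×18.6×494/(367×5.0)
= 29.042 L

29.042 L


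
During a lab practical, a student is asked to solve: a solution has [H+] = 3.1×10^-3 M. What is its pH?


pH = -log10([H+]) = -log10(3.1×10^-3)
= 3 - log10(3.1)
= 3 - 0.49
= 2.51

2.51


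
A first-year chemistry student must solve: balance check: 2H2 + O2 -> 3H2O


Equation: 2H2 + O2 -> 3H2O
Check atoms: H: 4≠6, O: 2≠3
Not balanced

No, not balanced


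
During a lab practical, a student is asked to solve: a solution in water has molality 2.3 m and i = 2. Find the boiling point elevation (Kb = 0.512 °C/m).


ΔTb = Kb × m × i
= 0.512 × 2.3 × 2
= 2.3552 °C

2.3552 °C


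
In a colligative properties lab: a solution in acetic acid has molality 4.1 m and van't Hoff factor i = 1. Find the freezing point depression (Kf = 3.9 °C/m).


ΔTf = Kf × m × i
= 3.9 × 4.1 × 1
= 15.99 °C

15.99 °C


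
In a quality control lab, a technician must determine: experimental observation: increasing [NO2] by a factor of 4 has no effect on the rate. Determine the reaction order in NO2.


rate ∝ [NO2]^n
rate ∝ [NO2]^0
Order in NO2: 0

0


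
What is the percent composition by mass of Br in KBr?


M(KBr) = 1×39.1 + 1×79.9 = 119.00 g/mol
Mass of Br = 1 × 79.9 = 79.90 g/mol
% Br = 79.90/119.00 × 100 = 67.14%

67.14%


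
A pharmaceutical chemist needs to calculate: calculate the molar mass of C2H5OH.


M(C2H5OH) = 2×12.01 + 6×1.008 + 1×16.0
= 24.02 + 6.05 + 16.0
= 46.07 g/mol

46.07 g/mol


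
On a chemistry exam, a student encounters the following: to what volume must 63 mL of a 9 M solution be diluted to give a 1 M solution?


C1V1 = C2V2
9 × 63 = 1 × V2
V2 = 567/1 = 567.0 mL

567.0 mL


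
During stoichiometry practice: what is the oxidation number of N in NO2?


x + 2(-2) = 0, so x = +4
Oxidation number: +4

+4


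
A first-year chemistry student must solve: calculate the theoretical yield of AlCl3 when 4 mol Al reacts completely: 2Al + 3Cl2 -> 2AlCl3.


Mole ratio AlCl3:Al = 2:2
n(AlCl3) = 4 × 2/2 = 4.000 mol
mass = 4.000 × 133.33 = 533.32 g

533.32 g


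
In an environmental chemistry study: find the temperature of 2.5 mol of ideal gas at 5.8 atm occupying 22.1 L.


PV = nRT  (R = 0.08206 L·atm/(mol·K))
T = PV/(nR) = 5.8×22.1/(2.5×0.08206)
= 128.18/0.205150
= 624.81 K

624.81 K


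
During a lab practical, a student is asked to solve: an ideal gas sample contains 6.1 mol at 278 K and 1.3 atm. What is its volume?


PV = nRT  (R = 0.08206 L·atm/(mol·K))
V = nRT/P = 6.1×0.08206×278/1.3
= 107.044 L

107.044 L


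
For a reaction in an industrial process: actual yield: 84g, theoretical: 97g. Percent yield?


% yield = actual/theoretical × 100
= 84/97 × 100
= 86.6%

86.6%


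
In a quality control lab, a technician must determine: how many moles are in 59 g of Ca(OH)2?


M(Ca(OH)2) = 74.1 g/mol
n = mass/M = 59/74.1 = 0.7962 mol

0.7962 mol


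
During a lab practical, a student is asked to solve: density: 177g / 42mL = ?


ρ = mass/volume
= 177/42
= 4.214 g/mL

4.214 g/mL


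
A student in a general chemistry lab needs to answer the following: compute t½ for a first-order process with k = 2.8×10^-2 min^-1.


t½ = ln2/k = 0.693147/(2.8×10^-2 min^-1)
= 24.76 min

24.76 min


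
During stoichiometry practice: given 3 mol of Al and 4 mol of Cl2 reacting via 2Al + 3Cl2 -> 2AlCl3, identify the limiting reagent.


Mole ratio available / coefficient:
  Al: 3/2 = 1.500
  Cl2: 4/3 = 1.333
Smaller ratio is limiting.

Cl2


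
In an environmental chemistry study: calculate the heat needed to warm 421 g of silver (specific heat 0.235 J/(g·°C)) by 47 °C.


q = mcΔT = 421 × 0.235 × 47
= 4649.95 J

4649.95 J


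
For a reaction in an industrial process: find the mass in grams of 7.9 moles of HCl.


M(HCl) = 36.46 g/mol
mass = n × M = 7.9 × 36.46 = 288.03 g

288.03 g


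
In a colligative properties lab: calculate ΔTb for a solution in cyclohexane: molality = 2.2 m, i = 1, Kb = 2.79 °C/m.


ΔTb = Kb × m × i
= 2.79 × 2.2 × 1
= 6.138 °C

6.138 °C


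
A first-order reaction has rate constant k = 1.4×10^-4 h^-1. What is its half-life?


t½ = ln2/k = 0.693147/(1.4×10^-4 h^-1)
= 4951 h

4951 h


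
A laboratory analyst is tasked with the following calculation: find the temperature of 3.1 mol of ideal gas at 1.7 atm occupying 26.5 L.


PV = nRT  (R = 0.08206 L·atm/(mol·K))
T = PV/(nR) = 1.7×26.5/(3.1×0.08206)
= 45.05/0.254386
= 177.09 K

177.09 K


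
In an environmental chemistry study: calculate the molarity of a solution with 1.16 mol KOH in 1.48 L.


M = n/V = 1.16/1.48 = 0.784 mol/L

0.784 M


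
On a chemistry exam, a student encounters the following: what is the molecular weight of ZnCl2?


M(ZnCl2) = 1×65.38 + 2×35.45
= 65.38 + 70.9
= 136.28 g/mol

136.28 g/mol


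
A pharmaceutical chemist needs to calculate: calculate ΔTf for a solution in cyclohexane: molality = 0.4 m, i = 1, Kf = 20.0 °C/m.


ΔTf = Kf × m × i
= 20.0 × 0.4 × 1
= 8.0 °C

8.0 °C


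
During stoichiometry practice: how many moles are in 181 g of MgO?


M(MgO) = 40.31 g/mol
n = mass/M = 181/40.31 = 4.4902 mol

4.4902 mol


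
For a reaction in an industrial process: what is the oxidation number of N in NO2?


x + 2(-2) = 0, so x = +4
Oxidation number: +4

+4


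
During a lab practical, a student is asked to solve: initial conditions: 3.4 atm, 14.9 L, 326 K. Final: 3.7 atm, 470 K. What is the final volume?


P1V1/T1 = P2V2/T2
V2 = P1V1T2/(T1P2)
= 3.4×14.9×470/(326×3.7)
= 19.74 L

19.74 L


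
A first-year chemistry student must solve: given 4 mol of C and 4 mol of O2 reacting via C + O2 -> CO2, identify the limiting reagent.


Mole ratio available / coefficient:
  C: 4/1 = 4.000
  O2: 4/1 = 4.000
Smaller ratio is limiting.

neither (stoichiometric); C and O2 are fully consumed


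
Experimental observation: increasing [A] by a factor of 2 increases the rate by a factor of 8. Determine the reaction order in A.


rate ∝ [A]^n
2^n = 8 → n = 3
Order in A: 3

3


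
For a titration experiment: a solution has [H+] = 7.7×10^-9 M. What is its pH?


pH = -log10([H+]) = -log10(7.7×10^-9)
= 9 - log10(7.7)
= 9 - 0.89
= 8.11

8.11


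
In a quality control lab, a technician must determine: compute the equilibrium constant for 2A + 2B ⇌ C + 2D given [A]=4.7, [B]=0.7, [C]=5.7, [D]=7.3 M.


Kc = [C][D]^2/([A]^2[B]^2)
= (5.7^1 × 7.3^2)/(4.7^2 × 0.7^2)
= 303.753/10.8241
= 28.06

28.06


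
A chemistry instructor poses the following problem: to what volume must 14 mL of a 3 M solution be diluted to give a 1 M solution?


C1V1 = C2V2
3 × 14 = 1 × V2
V2 = 42/1 = 42.0 mL

42.0 mL
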